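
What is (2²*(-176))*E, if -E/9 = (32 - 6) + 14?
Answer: 253440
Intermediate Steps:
E = -360 (E = -9*((32 - 6) + 14) = -9*(26 + 14) = -9*40 = -360)
(2²*(-176))*E = (2²*(-176))*(-360) = (4*(-176))*(-360) = -704*(-360) = 253440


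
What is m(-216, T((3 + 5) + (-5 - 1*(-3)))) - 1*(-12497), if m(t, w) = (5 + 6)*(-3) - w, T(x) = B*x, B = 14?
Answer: 12380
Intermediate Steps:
T(x) = 14*x
m(t, w) = -33 - w (m(t, w) = 11*(-3) - w = -33 - w)
m(-216, T((3 + 5) + (-5 - 1*(-3)))) - 1*(-12497) = (-33 - 14*((3 + 5) + (-5 - 1*(-3)))) - 1*(-12497) = (-33 - 14*(8 + (-5 + 3))) + 12497 = (-33 - 14*(8 - 2)) + 12497 = (-33 - 14*6) + 12497 = (-33 - 1*84) + 12497 = (-33 - 84) + 12497 = -117 + 12497 = 12380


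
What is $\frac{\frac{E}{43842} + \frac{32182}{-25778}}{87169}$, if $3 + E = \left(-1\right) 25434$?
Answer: $- \frac{344439705}{16419139415974} \approx -2.0978 \cdot 10^{-5}$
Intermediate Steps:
$E = -25437$ ($E = -3 - 25434 = -25437$)
$\frac{\frac{E}{43842} + \frac{32182}{-25778}}{87169} = \frac{- \frac{25437}{43842} + \frac{32182}{-25778}}{87169} = \left(\left(-25437\right) \frac{1}{43842} + 32182 \left(- \frac{1}{25778}\right)\right) \frac{1}{87169} = \left(- \frac{8479}{14614} - \frac{16091}{12889}\right) \frac{1}{87169} = \left(- \frac{344439705}{188359846}\right) \frac{1}{87169} = - \frac{344439705}{16419139415974}$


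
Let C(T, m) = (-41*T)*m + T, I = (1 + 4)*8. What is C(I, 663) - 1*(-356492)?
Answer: -730788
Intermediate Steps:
I = 40 (I = 5*8 = 40)
C(T, m) = T - 41*T*m (C(T, m) = -41*T*m + T = T - 41*T*m)
C(I, 663) - 1*(-356492) = 40*(1 - 41*663) - 1*(-356492) = 40*(1 - 27183) + 356492 = 40*(-27182) + 356492 = -1087280 + 356492 = -730788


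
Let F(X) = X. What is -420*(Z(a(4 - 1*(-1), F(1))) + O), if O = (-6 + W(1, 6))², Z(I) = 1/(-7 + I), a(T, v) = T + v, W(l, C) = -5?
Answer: -50400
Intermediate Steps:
O = 121 (O = (-6 - 5)² = (-11)² = 121)
-420*(Z(a(4 - 1*(-1), F(1))) + O) = -420*(1/(-7 + ((4 - 1*(-1)) + 1)) + 121) = -420*(1/(-7 + ((4 + 1) + 1)) + 121) = -420*(1/(-7 + (5 + 1)) + 121) = -420*(1/(-7 + 6) + 121) = -420*(1/(-1) + 121) = -420*(-1 + 121) = -420*120 = -50400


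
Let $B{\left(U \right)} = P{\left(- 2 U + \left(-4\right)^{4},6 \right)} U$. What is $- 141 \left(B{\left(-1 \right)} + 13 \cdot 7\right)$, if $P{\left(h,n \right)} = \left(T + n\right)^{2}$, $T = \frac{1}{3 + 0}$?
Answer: $- \frac{21526}{3} \approx -7175.3$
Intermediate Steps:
$T = \frac{1}{3} \approx 0.33333$
$P{\left(h,n \right)} = \left(\frac{1}{3} + n\right)^{2}$
$B{\left(U \right)} = \frac{361 U}{9}$ ($B{\left(U \right)} = \frac{\left(1 + 3 \cdot 6\right)^{2}}{9} U = \frac{\left(1 + 18\right)^{2}}{9} U = \frac{19^{2}}{9} U = \frac{1}{9} \cdot 361 U = \frac{361 U}{9}$)
$- 141 \left(B{\left(-1 \right)} + 13 \cdot 7\right) = - 141 \left(\frac{361}{9} \left(-1\right) + 13 \cdot 7\right) = - 141 \left(- \frac{361}{9} + 91\right) = \left(-141\right) \frac{458}{9} = - \frac{21526}{3}$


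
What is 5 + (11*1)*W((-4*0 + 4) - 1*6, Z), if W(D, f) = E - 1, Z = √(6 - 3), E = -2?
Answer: -28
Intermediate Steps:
Z = √3 ≈ 1.7320
W(D, f) = -3 (W(D, f) = -2 - 1 = -3)
5 + (11*1)*W((-4*0 + 4) - 1*6, Z) = 5 + (11*1)*(-3) = 5 + 11*(-3) = 5 - 33 = -28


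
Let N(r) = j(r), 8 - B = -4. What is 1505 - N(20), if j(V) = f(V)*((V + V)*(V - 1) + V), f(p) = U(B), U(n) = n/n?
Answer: 725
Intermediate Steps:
B = 12 (B = 8 - 1*(-4) = 8 + 4 = 12)
U(n) = 1
f(p) = 1
j(V) = V + 2*V*(-1 + V) (j(V) = 1*((V + V)*(V - 1) + V) = 1*((2*V)*(-1 + V) + V) = 1*(2*V*(-1 + V) + V) = 1*(V + 2*V*(-1 + V)) = V + 2*V*(-1 + V))
N(r) = r*(-1 + 2*r)
1505 - N(20) = 1505 - 20*(-1 + 2*20) = 1505 - 20*(-1 + 40) = 1505 - 20*39 = 1505 - 1*780 = 1505 - 780 = 725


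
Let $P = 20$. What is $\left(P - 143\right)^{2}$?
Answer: $15129$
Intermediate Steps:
$\left(P - 143\right)^{2} = \left(20 - 143\right)^{2} = \left(-123\right)^{2} = 15129$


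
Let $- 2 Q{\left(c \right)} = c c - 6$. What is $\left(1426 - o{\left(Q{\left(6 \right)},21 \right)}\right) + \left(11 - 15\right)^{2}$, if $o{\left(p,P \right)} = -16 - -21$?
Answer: $1437$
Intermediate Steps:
$Q{\left(c \right)} = 3 - \frac{c^{2}}{2}$ ($Q{\left(c \right)} = - \frac{c c - 6}{2} = - \frac{c^{2} - 6}{2} = - \frac{-6 + c^{2}}{2} = 3 - \frac{c^{2}}{2}$)
$o{\left(p,P \right)} = 5$ ($o{\left(p,P \right)} = -16 + 21 = 5$)
$\left(1426 - o{\left(Q{\left(6 \right)},21 \right)}\right) + \left(11 - 15\right)^{2} = \left(1426 - 5\right) + \left(11 - 15\right)^{2} = \left(1426 - 5\right) + \left(-4\right)^{2} = 1421 + 16 = 1437$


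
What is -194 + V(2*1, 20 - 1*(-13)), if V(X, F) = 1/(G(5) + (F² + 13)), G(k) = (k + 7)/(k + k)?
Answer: -1070099/5516 ≈ -194.00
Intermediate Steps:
G(k) = (7 + k)/(2*k) (G(k) = (7 + k)/((2*k)) = (7 + k)*(1/(2*k)) = (7 + k)/(2*k))
V(X, F) = 1/(71/5 + F²) (V(X, F) = 1/((½)*(7 + 5)/5 + (F² + 13)) = 1/((½)*(⅕)*12 + (13 + F²)) = 1/(6/5 + (13 + F²)) = 1/(71/5 + F²))
-194 + V(2*1, 20 - 1*(-13)) = -194 + 5/(71 + 5*(20 - 1*(-13))²) = -194 + 5/(71 + 5*(20 + 13)²) = -194 + 5/(71 + 5*33²) = -194 + 5/(71 + 5*1089) = -194 + 5/(71 + 5445) = -194 + 5/5516 = -1070099/5516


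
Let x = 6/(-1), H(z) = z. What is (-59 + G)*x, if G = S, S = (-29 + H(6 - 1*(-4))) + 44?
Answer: 204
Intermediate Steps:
x = -6 (x = 6*(-1) = -6)
S = 25 (S = (-29 + (6 - 1*(-4))) + 44 = (-29 + (6 + 4)) + 44 = (-29 + 10) + 44 = -19 + 44 = 25)
G = 25
(-59 + G)*x = (-59 + 25)*(-6) = -34*(-6) = 204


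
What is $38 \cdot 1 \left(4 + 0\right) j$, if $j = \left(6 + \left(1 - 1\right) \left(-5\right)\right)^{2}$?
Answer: $5472$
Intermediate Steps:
$j = 36$ ($j = \left(6 + 0 \left(-5\right)\right)^{2} = \left(6 + 0\right)^{2} = 6^{2} = 36$)
$38 \cdot 1 \left(4 + 0\right) j = 38 \cdot 1 \left(4 + 0\right) 36 = 38 \cdot 1 \cdot 4 \cdot 36 = 38 \cdot 4 \cdot 36 = 152 \cdot 36 = 5472$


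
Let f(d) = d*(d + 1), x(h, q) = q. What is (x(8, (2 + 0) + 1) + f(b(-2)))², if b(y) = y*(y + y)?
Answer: 5625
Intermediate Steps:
b(y) = 2*y² (b(y) = y*(2*y) = 2*y²)
f(d) = d*(1 + d)
(x(8, (2 + 0) + 1) + f(b(-2)))² = (((2 + 0) + 1) + (2*(-2)²)*(1 + 2*(-2)²))² = ((2 + 1) + (2*4)*(1 + 2*4))² = (3 + 8*(1 + 8))² = (3 + 8*9)² = (3 + 72)² = 75² = 5625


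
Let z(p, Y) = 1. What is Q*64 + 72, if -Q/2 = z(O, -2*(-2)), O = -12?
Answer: -56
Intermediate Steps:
Q = -2 (Q = -2*1 = -2)
Q*64 + 72 = -2*64 + 72 = -128 + 72 = -56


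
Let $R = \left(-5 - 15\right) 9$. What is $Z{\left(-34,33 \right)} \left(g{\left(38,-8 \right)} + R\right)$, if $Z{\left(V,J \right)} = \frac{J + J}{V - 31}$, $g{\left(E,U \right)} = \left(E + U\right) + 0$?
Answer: $\frac{1980}{13} \approx 152.31$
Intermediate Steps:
$g{\left(E,U \right)} = E + U$
$Z{\left(V,J \right)} = \frac{2 J}{-31 + V}$
$R = -180$ ($R = \left(-20\right) 9 = -180$)
$Z{\left(-34,33 \right)} \left(g{\left(38,-8 \right)} + R\right) = 2 \cdot 33 \frac{1}{-31 - 34} \left(\left(38 - 8\right) - 180\right) = 2 \cdot 33 \frac{1}{-65} \left(30 - 180\right) = 2 \cdot 33 \left(- \frac{1}{65}\right) \left(-150\right) = \left(- \frac{66}{65}\right) \left(-150\right) = \frac{1980}{13}$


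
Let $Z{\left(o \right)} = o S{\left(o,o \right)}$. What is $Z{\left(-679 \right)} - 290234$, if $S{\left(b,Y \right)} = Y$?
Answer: $170807$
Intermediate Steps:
$Z{\left(o \right)} = o^{2}$ ($Z{\left(o \right)} = o o = o^{2}$)
$Z{\left(-679 \right)} - 290234 = \left(-679\right)^{2} - 290234 = 461041 - 290234 = 170807$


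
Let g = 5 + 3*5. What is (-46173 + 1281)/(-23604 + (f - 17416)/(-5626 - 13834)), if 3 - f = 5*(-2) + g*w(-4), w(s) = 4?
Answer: 873598320/459316357 ≈ 1.9020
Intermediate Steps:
g = 20 (g = 5 + 15 = 20)
f = -67 (f = 3 - (5*(-2) + 20*4) = 3 - (-10 + 80) = 3 - 1*70 = 3 - 70 = -67)
(-46173 + 1281)/(-23604 + (f - 17416)/(-5626 - 13834)) = (-46173 + 1281)/(-23604 + (-67 - 17416)/(-5626 - 13834)) = -44892/(-23604 - 17483/(-19460)) = -44892/(-23604 - 17483*(-1/19460)) = -44892/(-23604 + 17483/19460) = -44892/(-459316357/19460) = -44892*(-19460/459316357) = 873598320/459316357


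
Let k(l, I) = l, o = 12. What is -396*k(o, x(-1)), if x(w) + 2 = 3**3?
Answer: -4752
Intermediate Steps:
x(w) = 25 (x(w) = -2 + 3**3 = -2 + 27 = 25)
-396*k(o, x(-1)) = -396*12 = -4752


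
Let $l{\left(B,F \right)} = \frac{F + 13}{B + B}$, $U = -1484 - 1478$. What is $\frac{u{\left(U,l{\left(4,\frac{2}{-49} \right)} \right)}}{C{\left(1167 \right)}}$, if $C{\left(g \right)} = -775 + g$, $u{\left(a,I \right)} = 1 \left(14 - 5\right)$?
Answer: $\frac{9}{392} \approx 0.022959$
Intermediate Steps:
$U = -2962$
$l{\left(B,F \right)} = \frac{13 + F}{2 B}$
$u{\left(a,I \right)} = 9$ ($u{\left(a,I \right)} = 1 \cdot 9 = 9$)
$\frac{u{\left(U,l{\left(4,\frac{2}{-49} \right)} \right)}}{C{\left(1167 \right)}} = \frac{9}{-775 + 1167} = \frac{9}{392}$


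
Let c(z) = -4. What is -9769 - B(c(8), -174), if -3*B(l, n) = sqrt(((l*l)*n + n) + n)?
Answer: -9769 + 2*I*sqrt(87) ≈ -9769.0 + 18.655*I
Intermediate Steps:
B(l, n) = -sqrt(2*n + n*l**2)/3 (B(l, n) = -sqrt(((l*l)*n + n) + n)/3 = -sqrt((l**2*n + n) + n)/3 = -sqrt((n*l**2 + n) + n)/3 = -sqrt((n + n*l**2) + n)/3 = -sqrt(2*n + n*l**2)/3)
-9769 - B(c(8), -174) = -9769 - (-1)*sqrt(-174*(2 + (-4)**2))/3 = -9769 - (-1)*sqrt(-174*(2 + 16))/3 = -9769 - (-1)*sqrt(-174*18)/3 = -9769 - (-1)*sqrt(-3132)/3 = -9769 - (-1)*6*I*sqrt(87)/3 = -9769 - (-2)*I*sqrt(87) = -9769 + 2*I*sqrt(87)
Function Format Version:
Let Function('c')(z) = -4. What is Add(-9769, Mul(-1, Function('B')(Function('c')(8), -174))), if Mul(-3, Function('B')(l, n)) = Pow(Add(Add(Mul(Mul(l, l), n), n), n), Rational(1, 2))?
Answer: Add(-9769, Mul(2, I, Pow(87, Rational(1, 2)))) ≈ Add(-9769.0, Mul(18.655, I))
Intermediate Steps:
Function('B')(l, n) = Mul(Rational(-1, 3), Pow(Add(Mul(2, n), Mul(n, Pow(l, 2))), Rational(1, 2))) (Function('B')(l, n) = Mul(Rational(-1, 3), Pow(Add(Add(Mul(Mul(l, l), n), n), n), Rational(1, 2))) = Mul(Rational(-1, 3), Pow(Add(Add(Mul(Pow(l, 2), n), n), n), Rational(1, 2))) = Mul(Rational(-1, 3), Pow(Add(Add(Mul(n, Pow(l, 2)), n), n), Rational(1, 2))) = Mul(Rational(-1, 3), Pow(Add(Add(n, Mul(n, Pow(l, 2))), n), Rational(1, 2))) = Mul(Rational(-1, 3), Pow(Add(Mul(2, n), Mul(n, Pow(l, 2))), Rational(1, 2))))
Add(-9769, Mul(-1, Function('B')(Function('c')(8), -174))) = Add(-9769, Mul(-1, Mul(Rational(-1, 3), Pow(Mul(-174, Add(2, Pow(-4, 2))), Rational(1, 2))))) = Add(-9769, Mul(-1, Mul(Rational(-1, 3), Pow(Mul(-174, Add(2, 16)), Rational(1, 2))))) = Add(-9769, Mul(-1, Mul(Rational(-1, 3), Pow(Mul(-174, 18), Rational(1, 2))))) = Add(-9769, Mul(-1, Mul(Rational(-1, 3), Pow(-3132, Rational(1, 2))))) = Add(-9769, Mul(-1, Mul(Rational(-1, 3), Mul(6, I, Pow(87, Rational(1, 2)))))) = Add(-9769, Mul(-1, Mul(-2, I, Pow(87, Rational(1, 2))))) = Add(-9769, Mul(2, I, Pow(87, Rational(1, 2))))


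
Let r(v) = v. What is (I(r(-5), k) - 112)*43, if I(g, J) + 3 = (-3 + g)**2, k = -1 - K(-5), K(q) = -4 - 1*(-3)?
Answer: -2193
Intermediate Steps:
K(q) = -1 (K(q) = -4 + 3 = -1)
k = 0 (k = -1 - 1*(-1) = -1 + 1 = 0)
I(g, J) = -3 + (-3 + g)**2
(I(r(-5), k) - 112)*43 = ((-3 + (-3 - 5)**2) - 112)*43 = ((-3 + (-8)**2) - 112)*43 = ((-3 + 64) - 112)*43 = (61 - 112)*43 = -51*43 = -2193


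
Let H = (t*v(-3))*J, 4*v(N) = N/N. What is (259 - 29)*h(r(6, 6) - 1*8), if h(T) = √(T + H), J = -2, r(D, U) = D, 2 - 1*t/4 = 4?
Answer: 230*√2 ≈ 325.27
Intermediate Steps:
t = -8 (t = 8 - 4*4 = 8 - 16 = -8)
v(N) = ¼ (v(N) = (N/N)/4 = (¼)*1 = ¼)
H = 4 (H = -8*¼*(-2) = -2*(-2) = 4)
h(T) = √(4 + T) (h(T) = √(T + 4) = √(4 + T))
(259 - 29)*h(r(6, 6) - 1*8) = (259 - 29)*√(4 + (6 - 1*8)) = 230*√(4 + (6 - 8)) = 230*√(4 - 2) = 230*√2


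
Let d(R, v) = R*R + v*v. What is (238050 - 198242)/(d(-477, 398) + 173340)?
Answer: 39808/559273 ≈ 0.071178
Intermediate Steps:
d(R, v) = R**2 + v**2
(238050 - 198242)/(d(-477, 398) + 173340) = (238050 - 198242)/(((-477)**2 + 398**2) + 173340) = 39808/((227529 + 158404) + 173340) = 39808/(385933 + 173340) = 39808/559273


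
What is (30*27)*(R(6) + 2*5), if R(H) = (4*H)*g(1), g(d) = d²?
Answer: 27540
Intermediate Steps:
R(H) = 4*H (R(H) = (4*H)*1² = (4*H)*1 = 4*H)
(30*27)*(R(6) + 2*5) = (30*27)*(4*6 + 2*5) = 810*(24 + 10) = 810*34 = 27540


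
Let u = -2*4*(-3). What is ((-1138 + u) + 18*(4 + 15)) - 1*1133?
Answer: -1905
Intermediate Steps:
u = 24 (u = -8*(-3) = 24)
((-1138 + u) + 18*(4 + 15)) - 1*1133 = ((-1138 + 24) + 18*(4 + 15)) - 1*1133 = (-1114 + 18*19) - 1133 = (-1114 + 342) - 1133 = -772 - 1133 = -1905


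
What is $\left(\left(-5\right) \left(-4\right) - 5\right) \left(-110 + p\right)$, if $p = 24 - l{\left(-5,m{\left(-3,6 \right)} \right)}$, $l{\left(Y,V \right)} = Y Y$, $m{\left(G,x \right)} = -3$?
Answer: $-1665$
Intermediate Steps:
$l{\left(Y,V \right)} = Y^{2}$
$p = -1$ ($p = 24 - \left(-5\right)^{2} = 24 - 25 = -1$)
$\left(\left(-5\right) \left(-4\right) - 5\right) \left(-110 + p\right) = \left(\left(-5\right) \left(-4\right) - 5\right) \left(-110 - 1\right) = \left(20 - 5\right) \left(-111\right) = 15 \left(-111\right) = -1665$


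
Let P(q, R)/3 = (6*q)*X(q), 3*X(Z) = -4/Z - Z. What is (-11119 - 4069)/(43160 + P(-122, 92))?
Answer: 3797/11542 ≈ 0.32897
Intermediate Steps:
X(Z) = -4/(3*Z) - Z/3 (X(Z) = (-4/Z - Z)/3 = (-Z - 4/Z)/3 = -4/(3*Z) - Z/3)
P(q, R) = -24 - 6*q² (P(q, R) = 3*((6*q)*((-4 - q²)/(3*q))) = 3*(-8 - 2*q²) = -24 - 6*q²)
(-11119 - 4069)/(43160 + P(-122, 92)) = (-11119 - 4069)/(43160 + (-24 - 6*(-122)²)) = -15188/(43160 + (-24 - 6*14884)) = -15188/(43160 + (-24 - 89304)) = -15188/(43160 - 89328) = -15188/(-46168) = -15188*(-1/46168) = 3797/11542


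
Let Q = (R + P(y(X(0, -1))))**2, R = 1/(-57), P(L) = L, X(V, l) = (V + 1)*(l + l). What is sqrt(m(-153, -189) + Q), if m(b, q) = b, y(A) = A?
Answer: 4*I*sqrt(30242)/57 ≈ 12.204*I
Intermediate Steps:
X(V, l) = 2*l*(1 + V) (X(V, l) = (1 + V)*(2*l) = 2*l*(1 + V))
R = -1/57 ≈ -0.017544
Q = 13225/3249 (Q = (-1/57 + 2*(-1)*(1 + 0))**2 = (-1/57 + 2*(-1)*1)**2 = (-1/57 - 2)**2 = (-115/57)**2 = 13225/3249 ≈ 4.0705)
sqrt(m(-153, -189) + Q) = sqrt(-153 + 13225/3249) = sqrt(-483872/3249) = 4*I*sqrt(30242)/57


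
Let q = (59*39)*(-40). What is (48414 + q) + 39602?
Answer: -4024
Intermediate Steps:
q = -92040 (q = 2301*(-40) = -92040)
(48414 + q) + 39602 = (48414 - 92040) + 39602 = -43626 + 39602 = -4024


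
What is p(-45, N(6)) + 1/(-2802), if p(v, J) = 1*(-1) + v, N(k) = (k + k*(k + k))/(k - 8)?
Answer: -128893/2802 ≈ -46.000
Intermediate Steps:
N(k) = (k + 2*k²)/(-8 + k) (N(k) = (k + k*(2*k))/(-8 + k) = (k + 2*k²)/(-8 + k))
p(v, J) = -1 + v
p(-45, N(6)) + 1/(-2802) = (-1 - 45) + 1/(-2802) = -46 - 1/2802 = -128893/2802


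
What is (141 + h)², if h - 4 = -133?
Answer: 144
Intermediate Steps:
h = -129 (h = 4 - 133 = -129)
(141 + h)² = (141 - 129)² = 12² = 144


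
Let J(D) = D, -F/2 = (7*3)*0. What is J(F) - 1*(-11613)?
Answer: 11613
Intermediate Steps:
F = 0 (F = -2*7*3*0 = -42*0 = -2*0 = 0)
J(F) - 1*(-11613) = 0 - 1*(-11613) = 0 + 11613 = 11613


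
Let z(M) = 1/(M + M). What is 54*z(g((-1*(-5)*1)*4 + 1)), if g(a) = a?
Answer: 9/7 ≈ 1.2857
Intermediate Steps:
z(M) = 1/(2*M)
54*z(g((-1*(-5)*1)*4 + 1)) = 54*(1/(2*((-1*(-5)*1)*4 + 1))) = 54*(1/(2*((5*1)*4 + 1))) = 54*(1/(2*(5*4 + 1))) = 54*(1/(2*(20 + 1))) = 54*((1/2)/21) = 54*((1/2)*(1/21)) = 54*(1/42) = 9/7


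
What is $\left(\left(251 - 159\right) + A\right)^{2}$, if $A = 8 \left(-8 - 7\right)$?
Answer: $784$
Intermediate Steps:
$A = -120$ ($A = 8 \left(-15\right) = -120$)
$\left(\left(251 - 159\right) + A\right)^{2} = \left(\left(251 - 159\right) - 120\right)^{2} = \left(92 - 120\right)^{2} = \left(-28\right)^{2} = 784$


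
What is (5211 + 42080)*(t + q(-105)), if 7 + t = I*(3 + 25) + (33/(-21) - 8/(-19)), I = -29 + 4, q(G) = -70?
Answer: -257596566/7 ≈ -3.6799e+7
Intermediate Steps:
I = -25
t = -94184/133 (t = -7 + (-25*(3 + 25) + (33/(-21) - 8/(-19))) = -7 + (-25*28 + (33*(-1/21) - 8*(-1/19))) = -7 + (-700 + (-11/7 + 8/19)) = -7 + (-700 - 153/133) = -7 - 93253/133 = -94184/133 ≈ -708.15)
(5211 + 42080)*(t + q(-105)) = (5211 + 42080)*(-94184/133 - 70) = 47291*(-103494/133) = -257596566/7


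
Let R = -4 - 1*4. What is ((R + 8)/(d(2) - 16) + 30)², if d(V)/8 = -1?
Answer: 900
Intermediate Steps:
R = -8 (R = -4 - 4 = -8)
d(V) = -8 (d(V) = 8*(-1) = -8)
((R + 8)/(d(2) - 16) + 30)² = ((-8 + 8)/(-8 - 16) + 30)² = (0/(-24) + 30)² = (0*(-1/24) + 30)² = (0 + 30)² = 30² = 900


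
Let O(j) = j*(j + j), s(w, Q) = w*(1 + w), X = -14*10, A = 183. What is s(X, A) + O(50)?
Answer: 24460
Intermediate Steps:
X = -140
O(j) = 2*j² (O(j) = j*(2*j) = 2*j²)
s(X, A) + O(50) = -140*(1 - 140) + 2*50² = -140*(-139) + 2*2500 = 19460 + 5000 = 24460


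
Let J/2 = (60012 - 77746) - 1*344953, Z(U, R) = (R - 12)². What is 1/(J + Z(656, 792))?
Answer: -1/116974 ≈ -8.5489e-6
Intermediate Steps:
Z(U, R) = (-12 + R)²
J = -725374 (J = 2*((60012 - 77746) - 1*344953) = 2*(-17734 - 344953) = 2*(-362687) = -725374)
1/(J + Z(656, 792)) = 1/(-725374 + (-12 + 792)²) = 1/(-725374 + 780²) = 1/(-725374 + 608400) = 1/(-116974) = -1/116974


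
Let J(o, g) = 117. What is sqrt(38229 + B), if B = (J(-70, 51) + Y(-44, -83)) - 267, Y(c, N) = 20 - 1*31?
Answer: 2*sqrt(9517) ≈ 195.11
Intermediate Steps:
Y(c, N) = -11 (Y(c, N) = 20 - 31 = -11)
B = -161 (B = (117 - 11) - 267 = 106 - 267 = -161)
sqrt(38229 + B) = sqrt(38229 - 161) = sqrt(38068) = 2*sqrt(9517)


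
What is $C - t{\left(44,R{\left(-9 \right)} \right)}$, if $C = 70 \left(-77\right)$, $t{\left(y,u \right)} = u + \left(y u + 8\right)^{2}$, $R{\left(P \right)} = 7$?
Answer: $-105253$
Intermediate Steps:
$t{\left(y,u \right)} = u + \left(8 + u y\right)^{2}$ ($t{\left(y,u \right)} = u + \left(u y + 8\right)^{2} = u + \left(8 + u y\right)^{2}$)
$C = -5390$
$C - t{\left(44,R{\left(-9 \right)} \right)} = -5390 - \left(7 + \left(8 + 7 \cdot 44\right)^{2}\right) = -5390 - \left(7 + \left(8 + 308\right)^{2}\right) = -5390 - \left(7 + 316^{2}\right) = -5390 - \left(7 + 99856\right) = -5390 - 99863 = -105253$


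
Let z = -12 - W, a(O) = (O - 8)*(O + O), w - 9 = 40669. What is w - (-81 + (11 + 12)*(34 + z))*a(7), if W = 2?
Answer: 45984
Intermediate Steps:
w = 40678 (w = 9 + 40669 = 40678)
a(O) = 2*O*(-8 + O) (a(O) = (-8 + O)*(2*O) = 2*O*(-8 + O))
z = -14 (z = -12 - 1*2 = -12 - 2 = -14)
w - (-81 + (11 + 12)*(34 + z))*a(7) = 40678 - (-81 + (11 + 12)*(34 - 14))*2*7*(-8 + 7) = 40678 - (-81 + 23*20)*2*7*(-1) = 40678 - (-81 + 460)*(-14) = 40678 - 379*(-14) = 40678 - 1*(-5306) = 40678 + 5306 = 45984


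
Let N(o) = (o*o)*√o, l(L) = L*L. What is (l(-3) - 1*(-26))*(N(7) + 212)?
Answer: 7420 + 1715*√7 ≈ 11957.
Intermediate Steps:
l(L) = L²
N(o) = o^(5/2) (N(o) = o²*√o = o^(5/2))
(l(-3) - 1*(-26))*(N(7) + 212) = ((-3)² - 1*(-26))*(7^(5/2) + 212) = (9 + 26)*(49*√7 + 212) = 35*(212 + 49*√7) = 7420 + 1715*√7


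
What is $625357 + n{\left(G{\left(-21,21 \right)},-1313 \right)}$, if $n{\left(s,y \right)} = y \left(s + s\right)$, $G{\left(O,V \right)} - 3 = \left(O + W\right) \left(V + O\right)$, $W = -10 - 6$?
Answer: $617479$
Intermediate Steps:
$W = -16$
$G{\left(O,V \right)} = 3 + \left(-16 + O\right) \left(O + V\right)$ ($G{\left(O,V \right)} = 3 + \left(O - 16\right) \left(V + O\right) = 3 + \left(-16 + O\right) \left(O + V\right)$)
$n{\left(s,y \right)} = 2 s y$ ($n{\left(s,y \right)} = y 2 s = 2 s y$)
$625357 + n{\left(G{\left(-21,21 \right)},-1313 \right)} = 625357 + 2 \left(3 + \left(-21\right)^{2} - -336 - 336 - 441\right) \left(-1313\right) = 625357 + 2 \left(3 + 441 + 336 - 336 - 441\right) \left(-1313\right) = 625357 + 2 \cdot 3 \left(-1313\right) = 625357 - 7878 = 617479$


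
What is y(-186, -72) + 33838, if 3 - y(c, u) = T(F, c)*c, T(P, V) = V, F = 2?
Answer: -755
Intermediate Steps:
y(c, u) = 3 - c**2 (y(c, u) = 3 - c*c = 3 - c**2)
y(-186, -72) + 33838 = (3 - 1*(-186)**2) + 33838 = (3 - 1*34596) + 33838 = (3 - 34596) + 33838 = -34593 + 33838 = -755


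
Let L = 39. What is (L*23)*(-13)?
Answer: -11661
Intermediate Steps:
(L*23)*(-13) = (39*23)*(-13) = 897*(-13) = -11661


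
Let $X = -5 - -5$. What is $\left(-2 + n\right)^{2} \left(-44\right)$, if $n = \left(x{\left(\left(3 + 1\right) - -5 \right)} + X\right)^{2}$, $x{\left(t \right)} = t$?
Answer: $-274604$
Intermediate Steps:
$X = 0$ ($X = -5 + 5 = 0$)
$n = 81$ ($n = \left(\left(\left(3 + 1\right) - -5\right) + 0\right)^{2} = \left(\left(4 + 5\right) + 0\right)^{2} = \left(9 + 0\right)^{2} = 9^{2} = 81$)
$\left(-2 + n\right)^{2} \left(-44\right) = \left(-2 + 81\right)^{2} \left(-44\right) = 79^{2} \left(-44\right) = 6241 \left(-44\right) = -274604$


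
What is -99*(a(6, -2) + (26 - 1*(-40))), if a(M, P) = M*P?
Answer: -5346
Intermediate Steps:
-99*(a(6, -2) + (26 - 1*(-40))) = -99*(6*(-2) + (26 - 1*(-40))) = -99*(-12 + (26 + 40)) = -99*(-12 + 66) = -99*54 = -5346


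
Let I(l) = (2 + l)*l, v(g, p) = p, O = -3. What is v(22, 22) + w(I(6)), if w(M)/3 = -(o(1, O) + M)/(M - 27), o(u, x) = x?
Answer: 109/7 ≈ 15.571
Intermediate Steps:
I(l) = l*(2 + l)
w(M) = -3*(-3 + M)/(-27 + M) (w(M) = 3*(-(-3 + M)/(M - 27)) = 3*(-(-3 + M)/(-27 + M)) = -3*(-3 + M)/(-27 + M))
v(22, 22) + w(I(6)) = 22 + 3*(3 - 6*(2 + 6))/(-27 + 6*(2 + 6)) = 22 + 3*(3 - 6*8)/(-27 + 6*8) = 22 + 3*(3 - 1*48)/(-27 + 48) = 22 + 3*(3 - 48)/21 = 22 + 3*(1/21)*(-45) = 22 - 45/7 = 109/7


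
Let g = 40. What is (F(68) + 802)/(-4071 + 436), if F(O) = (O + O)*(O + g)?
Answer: -3098/727 ≈ -4.2613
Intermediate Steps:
F(O) = 2*O*(40 + O) (F(O) = (O + O)*(O + 40) = (2*O)*(40 + O) = 2*O*(40 + O))
(F(68) + 802)/(-4071 + 436) = (2*68*(40 + 68) + 802)/(-4071 + 436) = (2*68*108 + 802)/(-3635) = (14688 + 802)*(-1/3635) = 15490*(-1/3635) = -3098/727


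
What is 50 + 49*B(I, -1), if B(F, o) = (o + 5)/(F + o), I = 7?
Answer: 248/3 ≈ 82.667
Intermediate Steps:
B(F, o) = (5 + o)/(F + o)
50 + 49*B(I, -1) = 50 + 49*((5 - 1)/(7 - 1)) = 50 + 49*(4/6) = 50 + 49*((⅙)*4) = 50 + 49*(⅔) = 50 + 98/3 = 248/3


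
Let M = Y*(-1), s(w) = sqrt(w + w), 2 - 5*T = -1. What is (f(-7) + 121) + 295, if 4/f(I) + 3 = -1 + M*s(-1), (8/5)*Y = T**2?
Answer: 5345696/12881 + 720*I*sqrt(2)/12881 ≈ 415.01 + 0.079049*I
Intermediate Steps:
T = 3/5 (T = 2/5 - 1/5*(-1) = 2/5 + 1/5 = 3/5 ≈ 0.60000)
Y = 9/40 (Y = 5*(3/5)**2/8 = (5/8)*(9/25) = 9/40 ≈ 0.22500)
s(w) = sqrt(2)*sqrt(w) (s(w) = sqrt(2*w) = sqrt(2)*sqrt(w))
M = -9/40 (M = (9/40)*(-1) = -9/40 ≈ -0.22500)
f(I) = 4/(-4 - 9*I*sqrt(2)/40) (f(I) = 4/(-3 + (-1 - 9*sqrt(2)*sqrt(-1)/40)) = 4/(-3 + (-1 - 9*sqrt(2)*I/40)) = 4/(-3 + (-1 - 9*I*sqrt(2)/40)) = 4/(-4 - 9*I*sqrt(2)/40))
(f(-7) + 121) + 295 = ((-12800/12881 + 720*I*sqrt(2)/12881) + 121) + 295 = (1545801/12881 + 720*I*sqrt(2)/12881) + 295 = 5345696/12881 + 720*I*sqrt(2)/12881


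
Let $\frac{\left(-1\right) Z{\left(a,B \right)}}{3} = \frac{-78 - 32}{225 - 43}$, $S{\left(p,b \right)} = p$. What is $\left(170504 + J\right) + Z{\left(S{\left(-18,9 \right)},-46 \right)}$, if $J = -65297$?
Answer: $\frac{9574002}{91} \approx 1.0521 \cdot 10^{5}$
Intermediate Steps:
$Z{\left(a,B \right)} = \frac{165}{91}$ ($Z{\left(a,B \right)} = - 3 \frac{-78 - 32}{225 - 43} = - 3 \left(- \frac{110}{182}\right) = - 3 \left(\left(-110\right) \frac{1}{182}\right) = \left(-3\right) \left(- \frac{55}{91}\right) = \frac{165}{91}$)
$\left(170504 + J\right) + Z{\left(S{\left(-18,9 \right)},-46 \right)} = \left(170504 - 65297\right) + \frac{165}{91} = 105207 + \frac{165}{91} = \frac{9574002}{91}$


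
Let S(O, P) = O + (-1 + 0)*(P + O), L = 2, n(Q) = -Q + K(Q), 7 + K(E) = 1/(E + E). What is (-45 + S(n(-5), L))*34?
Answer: -1598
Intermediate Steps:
K(E) = -7 + 1/(2*E) (K(E) = -7 + 1/(E + E) = -7 + 1/(2*E))
n(Q) = -7 + 1/(2*Q) - Q (n(Q) = -Q + (-7 + 1/(2*Q)) = -7 + 1/(2*Q) - Q)
S(O, P) = -P (S(O, P) = O - (O + P) = O + (-O - P) = -P)
(-45 + S(n(-5), L))*34 = (-45 - 1*2)*34 = (-45 - 2)*34 = -47*34 = -1598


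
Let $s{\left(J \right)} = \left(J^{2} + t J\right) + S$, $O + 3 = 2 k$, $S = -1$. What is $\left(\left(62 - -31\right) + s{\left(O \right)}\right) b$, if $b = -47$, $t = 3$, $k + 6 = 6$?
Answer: $-4324$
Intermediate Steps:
$k = 0$ ($k = -6 + 6 = 0$)
$O = -3$ ($O = -3 + 2 \cdot 0 = -3 + 0 = -3$)
$s{\left(J \right)} = -1 + J^{2} + 3 J$ ($s{\left(J \right)} = \left(J^{2} + 3 J\right) - 1 = -1 + J^{2} + 3 J$)
$\left(\left(62 - -31\right) + s{\left(O \right)}\right) b = \left(\left(62 - -31\right) + \left(-1 + \left(-3\right)^{2} + 3 \left(-3\right)\right)\right) \left(-47\right) = \left(\left(62 + 31\right) - 1\right) \left(-47\right) = \left(93 - 1\right) \left(-47\right) = 92 \left(-47\right) = -4324$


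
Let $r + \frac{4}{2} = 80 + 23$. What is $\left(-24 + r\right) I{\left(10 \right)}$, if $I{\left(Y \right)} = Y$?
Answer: $770$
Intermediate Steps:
$r = 101$ ($r = -2 + \left(80 + 23\right) = -2 + 103 = 101$)
$\left(-24 + r\right) I{\left(10 \right)} = \left(-24 + 101\right) 10 = 77 \cdot 10 = 770$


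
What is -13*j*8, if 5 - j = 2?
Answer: -312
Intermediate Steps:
j = 3 (j = 5 - 1*2 = 5 - 2 = 3)
-13*j*8 = -13*3*8 = -39*8 = -312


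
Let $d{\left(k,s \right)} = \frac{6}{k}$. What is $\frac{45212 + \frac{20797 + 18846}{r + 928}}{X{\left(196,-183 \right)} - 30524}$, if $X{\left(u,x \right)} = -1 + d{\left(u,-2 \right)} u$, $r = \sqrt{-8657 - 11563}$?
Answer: $\frac{- 90424 \sqrt{5055} + 41996379 i}{61038 \left(\sqrt{5055} - 464 i\right)} \approx -1.4828 + 0.00020956 i$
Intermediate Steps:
$r = 2 i \sqrt{5055}$ ($r = \sqrt{-20220} = 2 i \sqrt{5055} \approx 142.2 i$)
$X{\left(u,x \right)} = 5$ ($X{\left(u,x \right)} = -1 + \frac{6}{u} u = -1 + 6 = 5$)
$\frac{45212 + \frac{20797 + 18846}{r + 928}}{X{\left(196,-183 \right)} - 30524} = \frac{45212 + \frac{20797 + 18846}{2 i \sqrt{5055} + 928}}{5 - 30524} = \frac{45212 + \frac{39643}{928 + 2 i \sqrt{5055}}}{-30519} = \left(45212 + \frac{39643}{928 + 2 i \sqrt{5055}}\right) \left(- \frac{1}{30519}\right) = - \frac{45212}{30519} - \frac{39643}{30519 \left(928 + 2 i \sqrt{5055}\right)}$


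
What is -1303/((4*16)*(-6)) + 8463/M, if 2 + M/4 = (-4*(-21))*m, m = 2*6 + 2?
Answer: 1171085/225408 ≈ 5.1954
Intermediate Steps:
m = 14 (m = 12 + 2 = 14)
M = 4696 (M = -8 + 4*(-4*(-21)*14) = -8 + 4*(84*14) = -8 + 4*1176 = -8 + 4704 = 4696)
-1303/((4*16)*(-6)) + 8463/M = -1303/((4*16)*(-6)) + 8463/4696 = -1303/(64*(-6)) + 8463*(1/4696) = -1303/(-384) + 8463/4696 = -1303*(-1/384) + 8463/4696 = 1303/384 + 8463/4696 = 1171085/225408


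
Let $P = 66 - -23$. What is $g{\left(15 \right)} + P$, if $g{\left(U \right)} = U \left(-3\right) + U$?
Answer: $59$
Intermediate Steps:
$g{\left(U \right)} = - 2 U$ ($g{\left(U \right)} = - 3 U + U = - 2 U$)
$P = 89$ ($P = 66 + 23 = 89$)
$g{\left(15 \right)} + P = \left(-2\right) 15 + 89 = -30 + 89 = 59$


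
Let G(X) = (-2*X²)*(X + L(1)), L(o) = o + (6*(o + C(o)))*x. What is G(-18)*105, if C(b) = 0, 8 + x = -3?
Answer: 5647320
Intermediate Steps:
x = -11 (x = -8 - 3 = -11)
L(o) = -65*o (L(o) = o + (6*(o + 0))*(-11) = o + (6*o)*(-11) = o - 66*o = -65*o)
G(X) = -2*X²*(-65 + X) (G(X) = (-2*X²)*(X - 65*1) = (-2*X²)*(X - 65) = (-2*X²)*(-65 + X) = -2*X²*(-65 + X))
G(-18)*105 = (2*(-18)²*(65 - 1*(-18)))*105 = (2*324*(65 + 18))*105 = (2*324*83)*105 = 53784*105 = 5647320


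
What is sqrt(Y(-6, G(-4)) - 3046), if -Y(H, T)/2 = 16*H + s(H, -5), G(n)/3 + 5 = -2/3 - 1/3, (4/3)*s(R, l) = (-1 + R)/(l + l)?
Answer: I*sqrt(285505)/10 ≈ 53.433*I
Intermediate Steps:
s(R, l) = 3*(-1 + R)/(8*l) (s(R, l) = 3*((-1 + R)/(l + l))/4 = 3*((-1 + R)/((2*l)))/4 = 3*((-1 + R)*(1/(2*l)))/4 = 3*((-1 + R)/(2*l))/4 = 3*(-1 + R)/(8*l))
G(n) = -18 (G(n) = -15 + 3*(-2/3 - 1/3) = -15 + 3*(-1) = -15 - 3 = -18)
Y(H, T) = -3/20 - 637*H/20 (Y(H, T) = -2*(16*H + (3/8)*(-1 + H)/(-5)) = -2*(16*H + (3/8)*(-1/5)*(-1 + H)) = -2*(16*H + (3/40 - 3*H/40)) = -2*(3/40 + 637*H/40) = -3/20 - 637*H/20)
sqrt(Y(-6, G(-4)) - 3046) = sqrt((-3/20 - 637/20*(-6)) - 3046) = sqrt((-3/20 + 1911/10) - 3046) = sqrt(3819/20 - 3046) = sqrt(-57101/20) = I*sqrt(285505)/10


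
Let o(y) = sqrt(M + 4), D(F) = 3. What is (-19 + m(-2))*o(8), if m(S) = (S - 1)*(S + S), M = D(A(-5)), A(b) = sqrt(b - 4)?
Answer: -7*sqrt(7) ≈ -18.520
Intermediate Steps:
A(b) = sqrt(-4 + b)
M = 3
m(S) = 2*S*(-1 + S) (m(S) = (-1 + S)*(2*S) = 2*S*(-1 + S))
o(y) = sqrt(7) (o(y) = sqrt(3 + 4) = sqrt(7))
(-19 + m(-2))*o(8) = (-19 + 2*(-2)*(-1 - 2))*sqrt(7) = (-19 + 2*(-2)*(-3))*sqrt(7) = (-19 + 12)*sqrt(7) = -7*sqrt(7)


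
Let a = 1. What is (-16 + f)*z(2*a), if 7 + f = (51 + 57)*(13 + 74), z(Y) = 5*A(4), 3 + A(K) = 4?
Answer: 46865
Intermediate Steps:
A(K) = 1 (A(K) = -3 + 4 = 1)
z(Y) = 5 (z(Y) = 5*1 = 5)
f = 9389 (f = -7 + (51 + 57)*(13 + 74) = -7 + 108*87 = -7 + 9396 = 9389)
(-16 + f)*z(2*a) = (-16 + 9389)*5 = 9373*5 = 46865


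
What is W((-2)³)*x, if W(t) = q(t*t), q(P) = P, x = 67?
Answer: 4288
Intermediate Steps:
W(t) = t² (W(t) = t*t = t²)
W((-2)³)*x = ((-2)³)²*67 = (-8)²*67 = 64*67 = 4288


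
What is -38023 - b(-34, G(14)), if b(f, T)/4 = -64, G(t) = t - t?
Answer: -37767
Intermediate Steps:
G(t) = 0
b(f, T) = -256 (b(f, T) = 4*(-64) = -256)
-38023 - b(-34, G(14)) = -38023 - 1*(-256) = -38023 + 256 = -37767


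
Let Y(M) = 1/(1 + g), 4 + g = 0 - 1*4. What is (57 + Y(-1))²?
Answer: 158404/49 ≈ 3232.7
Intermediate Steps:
g = -8 (g = -4 + (0 - 1*4) = -4 + (0 - 4) = -4 - 4 = -8)
Y(M) = -⅐ (Y(M) = 1/(1 - 8) = 1/(-7) = -⅐)
(57 + Y(-1))² = (57 - ⅐)² = (398/7)² = 158404/49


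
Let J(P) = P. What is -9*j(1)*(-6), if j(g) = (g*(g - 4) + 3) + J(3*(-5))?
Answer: -810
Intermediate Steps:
j(g) = -12 + g*(-4 + g) (j(g) = (g*(g - 4) + 3) + 3*(-5) = (g*(-4 + g) + 3) - 15 = (3 + g*(-4 + g)) - 15 = -12 + g*(-4 + g))
-9*j(1)*(-6) = -9*(-12 + 1**2 - 4*1)*(-6) = -9*(-12 + 1 - 4)*(-6) = -9*(-15)*(-6) = 135*(-6) = -810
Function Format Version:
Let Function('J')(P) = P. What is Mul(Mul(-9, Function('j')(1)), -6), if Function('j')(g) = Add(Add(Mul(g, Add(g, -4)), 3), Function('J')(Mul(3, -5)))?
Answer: -810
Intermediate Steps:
Function('j')(g) = Add(-12, Mul(g, Add(-4, g))) (Function('j')(g) = Add(Add(Mul(g, Add(g, -4)), 3), Mul(3, -5)) = Add(Add(Mul(g, Add(-4, g)), 3), -15) = Add(Add(3, Mul(g, Add(-4, g))), -15) = Add(-12, Mul(g, Add(-4, g))))
Mul(Mul(-9, Function('j')(1)), -6) = Mul(Mul(-9, Add(-12, Pow(1, 2), Mul(-4, 1))), -6) = Mul(Mul(-9, Add(-12, 1, -4)), -6) = Mul(Mul(-9, -15), -6) = Mul(135, -6) = -810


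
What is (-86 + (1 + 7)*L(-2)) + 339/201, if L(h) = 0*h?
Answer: -5649/67 ≈ -84.313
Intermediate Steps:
L(h) = 0
(-86 + (1 + 7)*L(-2)) + 339/201 = (-86 + (1 + 7)*0) + 339/201 = (-86 + 8*0) + 339*(1/201) = (-86 + 0) + 113/67 = -86 + 113/67 = -5649/67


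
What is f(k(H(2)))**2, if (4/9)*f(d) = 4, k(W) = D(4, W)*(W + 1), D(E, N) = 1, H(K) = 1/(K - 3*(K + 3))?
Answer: 81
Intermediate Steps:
H(K) = 1/(-9 - 2*K) (H(K) = 1/(K - 3*(3 + K)) = 1/(K + (-9 - 3*K)) = 1/(-9 - 2*K))
k(W) = 1 + W (k(W) = 1*(W + 1) = 1*(1 + W) = 1 + W)
f(d) = 9 (f(d) = (9/4)*4 = 9)
f(k(H(2)))**2 = 9**2 = 81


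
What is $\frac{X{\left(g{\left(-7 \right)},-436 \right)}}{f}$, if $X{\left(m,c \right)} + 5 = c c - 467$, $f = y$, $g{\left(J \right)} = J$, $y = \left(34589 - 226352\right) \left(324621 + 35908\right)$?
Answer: $- \frac{63208}{23045374209} \approx -2.7428 \cdot 10^{-6}$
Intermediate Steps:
$y = -69136122627$ ($y = \left(-191763\right) 360529 = -69136122627$)
$f = -69136122627$
$X{\left(m,c \right)} = -472 + c^{2}$ ($X{\left(m,c \right)} = -5 + \left(c c - 467\right) = -5 + \left(c^{2} - 467\right) = -5 + \left(-467 + c^{2}\right) = -472 + c^{2}$)
$\frac{X{\left(g{\left(-7 \right)},-436 \right)}}{f} = \frac{-472 + \left(-436\right)^{2}}{-69136122627} = \left(-472 + 190096\right) \left(- \frac{1}{69136122627}\right) = 189624 \left(- \frac{1}{69136122627}\right) = - \frac{63208}{23045374209}$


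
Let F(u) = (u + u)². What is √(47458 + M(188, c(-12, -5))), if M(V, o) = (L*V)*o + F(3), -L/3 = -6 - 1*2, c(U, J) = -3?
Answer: √33958 ≈ 184.28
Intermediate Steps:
F(u) = 4*u² (F(u) = (2*u)² = 4*u²)
L = 24 (L = -3*(-6 - 1*2) = -3*(-6 - 2) = -3*(-8) = 24)
M(V, o) = 36 + 24*V*o (M(V, o) = (24*V)*o + 4*3² = 24*V*o + 4*9 = 24*V*o + 36 = 36 + 24*V*o)
√(47458 + M(188, c(-12, -5))) = √(47458 + (36 + 24*188*(-3))) = √(47458 + (36 - 13536)) = √(47458 - 13500) = √33958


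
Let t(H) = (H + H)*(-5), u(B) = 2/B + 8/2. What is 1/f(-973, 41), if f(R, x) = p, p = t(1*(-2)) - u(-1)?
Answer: 1/18 ≈ 0.055556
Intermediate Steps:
u(B) = 4 + 2/B (u(B) = 2/B + 8*(½) = 2/B + 4 = 4 + 2/B)
t(H) = -10*H (t(H) = (2*H)*(-5) = -10*H)
p = 18 (p = -10*(-2) - (4 + 2/(-1)) = -10*(-2) - (4 + 2*(-1)) = 20 - (4 - 2) = 20 - 1*2 = 20 - 2 = 18)
f(R, x) = 18
1/f(-973, 41) = 1/18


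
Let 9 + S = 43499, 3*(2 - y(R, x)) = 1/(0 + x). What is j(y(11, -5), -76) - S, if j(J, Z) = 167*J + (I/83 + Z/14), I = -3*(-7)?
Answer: -376052618/8715 ≈ -43150.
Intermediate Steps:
I = 21
y(R, x) = 2 - 1/(3*x) (y(R, x) = 2 - 1/(3*(0 + x)) = 2 - 1/(3*x))
S = 43490 (S = -9 + 43499 = 43490)
j(J, Z) = 21/83 + 167*J + Z/14 (j(J, Z) = 167*J + (21/83 + Z/14) = 21/83 + 167*J + Z/14)
j(y(11, -5), -76) - S = (21/83 + 167*(2 - ⅓/(-5)) + (1/14)*(-76)) - 1*43490 = (21/83 + 167*(2 - ⅓*(-⅕)) - 38/7) - 43490 = (21/83 + 167*(2 + 1/15) - 38/7) - 43490 = (21/83 + 167*(31/15) - 38/7) - 43490 = (21/83 + 5177/15 - 38/7) - 43490 = 2962732/8715 - 43490 = -376052618/8715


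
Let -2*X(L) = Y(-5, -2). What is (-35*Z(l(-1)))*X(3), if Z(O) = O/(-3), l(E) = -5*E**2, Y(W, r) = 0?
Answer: 0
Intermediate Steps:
X(L) = 0 (X(L) = -1/2*0 = 0)
Z(O) = -O/3 (Z(O) = O*(-1/3) = -O/3)
(-35*Z(l(-1)))*X(3) = -(-35)*(-5*(-1)**2)/3*0 = -(-35)*(-5*1)/3*0 = -(-35)*(-5)/3*0 = -35*5/3*0 = -175/3*0 = 0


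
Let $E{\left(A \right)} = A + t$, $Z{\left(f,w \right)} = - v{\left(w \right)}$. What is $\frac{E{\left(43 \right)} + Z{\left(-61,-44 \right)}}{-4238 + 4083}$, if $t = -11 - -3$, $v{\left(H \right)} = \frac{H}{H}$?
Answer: $- \frac{34}{155} \approx -0.21935$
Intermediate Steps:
$v{\left(H \right)} = 1$
$t = -8$ ($t = -11 + 3 = -8$)
$Z{\left(f,w \right)} = -1$ ($Z{\left(f,w \right)} = \left(-1\right) 1 = -1$)
$E{\left(A \right)} = -8 + A$ ($E{\left(A \right)} = A - 8 = -8 + A$)
$\frac{E{\left(43 \right)} + Z{\left(-61,-44 \right)}}{-4238 + 4083} = \frac{\left(-8 + 43\right) - 1}{-4238 + 4083} = \frac{35 - 1}{-155} = 34 \left(- \frac{1}{155}\right) = - \frac{34}{155}$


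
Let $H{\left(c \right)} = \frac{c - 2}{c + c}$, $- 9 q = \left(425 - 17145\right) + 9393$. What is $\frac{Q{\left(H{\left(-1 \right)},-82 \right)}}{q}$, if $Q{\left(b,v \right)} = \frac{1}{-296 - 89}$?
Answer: $- \frac{9}{2820895} \approx -3.1905 \cdot 10^{-6}$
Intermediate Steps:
$q = \frac{7327}{9}$ ($q = - \frac{\left(425 - 17145\right) + 9393}{9} = - \frac{-16720 + 9393}{9} = \left(- \frac{1}{9}\right) \left(-7327\right) = \frac{7327}{9} \approx 814.11$)
$H{\left(c \right)} = \frac{-2 + c}{2 c}$
$Q{\left(b,v \right)} = - \frac{1}{385}$ ($Q{\left(b,v \right)} = \frac{1}{-385} = - \frac{1}{385}$)
$\frac{Q{\left(H{\left(-1 \right)},-82 \right)}}{q} = - \frac{1}{385 \cdot \frac{7327}{9}} = \left(- \frac{1}{385}\right) \frac{9}{7327} = - \frac{9}{2820895}$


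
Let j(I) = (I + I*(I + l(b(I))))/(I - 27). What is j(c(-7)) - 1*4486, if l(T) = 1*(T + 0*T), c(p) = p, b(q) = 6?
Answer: -4486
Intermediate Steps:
l(T) = T (l(T) = 1*(T + 0) = 1*T = T)
j(I) = (I + I*(6 + I))/(-27 + I) (j(I) = (I + I*(I + 6))/(I - 27) = (I + I*(6 + I))/(-27 + I))
j(c(-7)) - 1*4486 = -7*(7 - 7)/(-27 - 7) - 1*4486 = -7*0/(-34) - 4486 = -7*(-1/34)*0 - 4486 = 0 - 4486 = -4486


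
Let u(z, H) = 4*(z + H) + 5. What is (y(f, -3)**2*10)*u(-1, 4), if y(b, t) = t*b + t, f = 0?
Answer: 1530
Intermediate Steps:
y(b, t) = t + b*t (y(b, t) = b*t + t = t + b*t)
u(z, H) = 5 + 4*H + 4*z (u(z, H) = 4*(H + z) + 5 = (4*H + 4*z) + 5 = 5 + 4*H + 4*z)
(y(f, -3)**2*10)*u(-1, 4) = ((-3*(1 + 0))**2*10)*(5 + 4*4 + 4*(-1)) = ((-3*1)**2*10)*(5 + 16 - 4) = ((-3)**2*10)*17 = (9*10)*17 = 90*17 = 1530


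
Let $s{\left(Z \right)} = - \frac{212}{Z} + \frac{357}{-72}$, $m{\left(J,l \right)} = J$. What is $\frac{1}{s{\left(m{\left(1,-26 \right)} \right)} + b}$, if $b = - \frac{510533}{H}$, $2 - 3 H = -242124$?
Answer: $- \frac{2905512}{648754229} \approx -0.0044786$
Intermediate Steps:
$H = \frac{242126}{3}$ ($H = \frac{2}{3} - -80708 = \frac{2}{3} + 80708 = \frac{242126}{3} \approx 80709.0$)
$s{\left(Z \right)} = - \frac{119}{24} - \frac{212}{Z}$ ($s{\left(Z \right)} = - \frac{212}{Z} + 357 \left(- \frac{1}{72}\right) = - \frac{212}{Z} - \frac{119}{24} = - \frac{119}{24} - \frac{212}{Z}$)
$b = - \frac{1531599}{242126}$ ($b = - \frac{510533}{\frac{242126}{3}} = \left(-510533\right) \frac{3}{242126} = - \frac{1531599}{242126} \approx -6.3256$)
$\frac{1}{s{\left(m{\left(1,-26 \right)} \right)} + b} = \frac{1}{\left(- \frac{119}{24} - \frac{212}{1}\right) - \frac{1531599}{242126}} = \frac{1}{\left(- \frac{119}{24} - 212\right) - \frac{1531599}{242126}} = \frac{1}{- \frac{5207}{24} - \frac{1531599}{242126}} = \frac{1}{- \frac{648754229}{2905512}} = - \frac{2905512}{648754229}$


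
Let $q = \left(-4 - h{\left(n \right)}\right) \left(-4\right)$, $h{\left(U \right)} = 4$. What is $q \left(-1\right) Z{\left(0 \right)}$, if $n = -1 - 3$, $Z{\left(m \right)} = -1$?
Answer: $32$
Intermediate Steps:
$n = -4$
$q = 32$ ($q = \left(-4 - 4\right) \left(-4\right) = \left(-8\right) \left(-4\right) = 32$)
$q \left(-1\right) Z{\left(0 \right)} = 32 \left(-1\right) \left(-1\right) = \left(-32\right) \left(-1\right) = 32$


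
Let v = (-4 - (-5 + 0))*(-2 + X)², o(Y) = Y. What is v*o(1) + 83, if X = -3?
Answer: 108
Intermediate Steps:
v = 25 (v = (-4 - (-5 + 0))*(-2 - 3)² = (-4 - 1*(-5))*(-5)² = (-4 + 5)*25 = 1*25 = 25)
v*o(1) + 83 = 25*1 + 83 = 25 + 83 = 108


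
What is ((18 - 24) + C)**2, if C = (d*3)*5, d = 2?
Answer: 576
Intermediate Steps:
C = 30 (C = (2*3)*5 = 6*5 = 30)
((18 - 24) + C)**2 = ((18 - 24) + 30)**2 = (-6 + 30)**2 = 24**2 = 576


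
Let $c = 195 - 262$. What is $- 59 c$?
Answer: $3953$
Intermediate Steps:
$c = -67$
$- 59 c = \left(-59\right) \left(-67\right) = 3953$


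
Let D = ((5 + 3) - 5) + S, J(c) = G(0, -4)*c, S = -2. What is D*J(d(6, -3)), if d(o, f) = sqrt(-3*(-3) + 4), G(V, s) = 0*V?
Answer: 0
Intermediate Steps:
G(V, s) = 0
d(o, f) = sqrt(13) (d(o, f) = sqrt(9 + 4) = sqrt(13))
J(c) = 0 (J(c) = 0*c = 0)
D = 1 (D = ((5 + 3) - 5) - 2 = (8 - 5) - 2 = 3 - 2 = 1)
D*J(d(6, -3)) = 1*0 = 0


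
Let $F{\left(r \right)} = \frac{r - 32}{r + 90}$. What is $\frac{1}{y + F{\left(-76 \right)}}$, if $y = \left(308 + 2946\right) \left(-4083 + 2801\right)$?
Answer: $- \frac{7}{29201450} \approx -2.3971 \cdot 10^{-7}$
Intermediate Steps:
$F{\left(r \right)} = \frac{-32 + r}{90 + r}$
$y = -4171628$ ($y = 3254 \left(-1282\right) = -4171628$)
$\frac{1}{y + F{\left(-76 \right)}} = \frac{1}{-4171628 + \frac{-32 - 76}{90 - 76}} = \frac{1}{-4171628 + \frac{1}{14} \left(-108\right)} = \frac{1}{-4171628 - \frac{54}{7}} = \frac{1}{- \frac{29201450}{7}} = - \frac{7}{29201450}$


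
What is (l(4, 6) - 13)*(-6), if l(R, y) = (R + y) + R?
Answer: -6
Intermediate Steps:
l(R, y) = y + 2*R
(l(4, 6) - 13)*(-6) = ((6 + 2*4) - 13)*(-6) = ((6 + 8) - 13)*(-6) = (14 - 13)*(-6) = 1*(-6) = -6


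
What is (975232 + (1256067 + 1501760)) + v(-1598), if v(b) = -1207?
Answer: 3731852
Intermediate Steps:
(975232 + (1256067 + 1501760)) + v(-1598) = (975232 + (1256067 + 1501760)) - 1207 = (975232 + 2757827) - 1207 = 3733059 - 1207 = 3731852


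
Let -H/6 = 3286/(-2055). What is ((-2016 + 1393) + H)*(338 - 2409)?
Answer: 870198993/685 ≈ 1.2704e+6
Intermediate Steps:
H = 6572/685 (H = -19716/(-2055) = -19716*(-1)/2055 = -6*(-3286/2055) = 6572/685 ≈ 9.5942)
((-2016 + 1393) + H)*(338 - 2409) = ((-2016 + 1393) + 6572/685)*(338 - 2409) = (-623 + 6572/685)*(-2071) = -420183/685*(-2071) = 870198993/685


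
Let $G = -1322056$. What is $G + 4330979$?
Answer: $3008923$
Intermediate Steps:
$G + 4330979 = -1322056 + 4330979 = 3008923$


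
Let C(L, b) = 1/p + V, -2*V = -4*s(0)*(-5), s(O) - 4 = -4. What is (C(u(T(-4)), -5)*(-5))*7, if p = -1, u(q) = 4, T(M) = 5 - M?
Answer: 35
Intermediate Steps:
s(O) = 0 (s(O) = 4 - 4 = 0)
V = 0 (V = -(-4*0)*(-5)/2 = -0*(-5) = -1/2*0 = 0)
C(L, b) = -1 (C(L, b) = 1/(-1) + 0 = -1 + 0 = -1)
(C(u(T(-4)), -5)*(-5))*7 = -1*(-5)*7 = 5*7 = 35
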